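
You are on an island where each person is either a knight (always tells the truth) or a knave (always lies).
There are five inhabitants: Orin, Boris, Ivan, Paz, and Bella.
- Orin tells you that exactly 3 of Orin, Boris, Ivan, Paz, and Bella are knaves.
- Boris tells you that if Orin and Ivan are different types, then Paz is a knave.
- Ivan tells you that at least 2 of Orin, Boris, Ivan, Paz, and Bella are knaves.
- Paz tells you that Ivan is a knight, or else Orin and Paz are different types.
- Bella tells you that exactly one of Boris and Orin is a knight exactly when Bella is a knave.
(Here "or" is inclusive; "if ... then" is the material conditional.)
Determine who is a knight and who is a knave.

Orin is a knave, Boris is a knave, Ivan is a knight, Paz is a knight, and Bella is a knight.

Suppose Orin is a knight. Then Orin's statement "exactly 3 of Orin, Boris, Ivan, Paz, and Bella are knaves" would have to be true. Checking the 16 ways to assign the others, none is consistent with every speaker.
(For instance, with Boris=knave, Ivan=knight, Paz=knight, Bella=knight, Orin's claim "exactly 3 of Orin, Boris, Ivan, Paz, and Bella are knaves" comes out false where it would need to be true.)
So Orin must be a knave, making "exactly 3 of Orin, Boris, Ivan, Paz, and Bella are knaves" false. Taking Orin=knave, Boris=knave, Ivan=knight, Paz=knight, Bella=knight, each remaining statement checks out:
  Boris (knave): "if Orin and Ivan are different types, then Paz is a knave" — false. ✓
  Ivan (knight): "at least 2 of Orin, Boris, Ivan, Paz, and Bella are knaves" — true. ✓
  Paz (knight): "Ivan is a knight, or else Orin and Paz are different types" — true. ✓
  Bella (knight): "exactly one of Boris and Orin is a knight exactly when Bella is a knave" — true. ✓
This is the unique consistent assignment.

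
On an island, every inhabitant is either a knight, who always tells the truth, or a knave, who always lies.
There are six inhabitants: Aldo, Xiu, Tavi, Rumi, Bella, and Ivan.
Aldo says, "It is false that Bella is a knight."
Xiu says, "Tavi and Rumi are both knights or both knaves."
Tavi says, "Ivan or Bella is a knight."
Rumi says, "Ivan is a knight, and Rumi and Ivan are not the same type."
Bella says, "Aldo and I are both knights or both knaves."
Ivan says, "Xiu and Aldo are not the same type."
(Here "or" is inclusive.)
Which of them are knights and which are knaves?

Aldo (knight): "it is false that Bella is a knight" — True. ✓
Since Xiu is a knight, "Tavi and Rumi are both knights or both knaves" needs to be True, which holds.
Since Tavi is a knave, "Ivan or Bella is a knight" needs to be False, which holds.
Since Rumi is a knave, "Ivan is a knight, and Rumi and Ivan are not the same type" needs to be False, which holds.
Since Bella is a knave, "Aldo and I are both knights or both knaves" needs to be False, which holds.
Since Ivan is a knave, "Xiu and Aldo are not the same type" needs to be False, which holds.

Aldo is a knight, Xiu is a knight, Tavi is a knave, Rumi is a knave, Bella is a knave, and Ivan is a knave.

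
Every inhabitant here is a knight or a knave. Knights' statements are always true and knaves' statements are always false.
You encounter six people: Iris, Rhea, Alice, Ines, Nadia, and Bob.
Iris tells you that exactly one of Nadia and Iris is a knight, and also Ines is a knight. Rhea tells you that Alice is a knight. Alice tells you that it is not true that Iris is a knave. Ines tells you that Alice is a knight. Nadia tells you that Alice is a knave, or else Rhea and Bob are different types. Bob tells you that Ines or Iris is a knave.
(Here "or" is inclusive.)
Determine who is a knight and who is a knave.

Iris is a knave, and the claim "exactly one of Nadia and Iris is a knight, and also Ines is a knight" is indeed false.
Since Rhea is a knave, "Alice is a knight" needs to be false, which holds.
Since Alice is a knave, "it is not true that Iris is a knave" needs to be false, which holds.
Ines is a knave, so "Alice is a knight" must be false — and it is.
Nadia is a knight, so "Alice is a knave, or else Rhea and Bob are different types" must be true — and it is.
Bob is a knight; "Ines or Iris is a knave" is true, as required.

Knights: Nadia and Bob. Knaves: Iris, Rhea, Alice, and Ines.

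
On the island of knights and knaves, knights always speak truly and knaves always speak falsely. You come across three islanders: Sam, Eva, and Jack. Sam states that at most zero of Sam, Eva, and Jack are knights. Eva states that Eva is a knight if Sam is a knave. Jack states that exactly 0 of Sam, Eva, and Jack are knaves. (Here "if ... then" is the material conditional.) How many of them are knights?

1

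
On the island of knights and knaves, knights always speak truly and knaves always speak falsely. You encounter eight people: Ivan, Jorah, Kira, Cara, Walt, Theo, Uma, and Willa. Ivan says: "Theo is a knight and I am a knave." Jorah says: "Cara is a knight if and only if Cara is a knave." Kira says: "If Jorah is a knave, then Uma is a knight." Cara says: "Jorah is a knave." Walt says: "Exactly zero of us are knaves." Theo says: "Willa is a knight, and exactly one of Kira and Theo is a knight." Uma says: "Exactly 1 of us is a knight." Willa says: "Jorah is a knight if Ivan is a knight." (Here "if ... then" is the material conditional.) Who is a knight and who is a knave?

Ivan is a knave, Jorah is a knave, Kira is a knave, Cara is a knight, Walt is a knave, Theo is a knave, Uma is a knave, and Willa is a knight.

Ivan is a knave, so "Theo is a knight and I am a knave" must be false — and it is.
Jorah is a knave, so "Cara is a knight if and only if Cara is a knave" must be false — and it is.
Kira is a knave; "if Jorah is a knave, then Uma is a knight" is false, as required.
Cara is a knight; "Jorah is a knave" is True, as required.
Walt is a knave; "exactly zero of us are knaves" is false, as required.
Theo is a knave, so "Willa is a knight, and exactly one of Kira and Theo is a knight" must be false — and it is.
As a knave, Uma's statement "exactly 1 of us is a knight" should be false; it is.
Since Willa is a knight, "Jorah is a knight if Ivan is a knight" needs to be True, which holds.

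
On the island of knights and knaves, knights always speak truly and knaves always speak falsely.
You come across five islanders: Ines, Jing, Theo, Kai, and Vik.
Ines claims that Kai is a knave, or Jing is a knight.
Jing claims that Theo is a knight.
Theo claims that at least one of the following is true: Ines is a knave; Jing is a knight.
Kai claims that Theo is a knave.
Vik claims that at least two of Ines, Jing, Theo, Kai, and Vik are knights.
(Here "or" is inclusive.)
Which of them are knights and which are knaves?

Ines is a knight, Jing is a knight, Theo is a knight, Kai is a knave, and Vik is a knight.

Suppose Ines is a knave. Then Ines's statement "Kai is a knave, or Jing is a knight" would have to be false. Checking the 16 ways to assign the others, none is consistent with every speaker.
(For instance, with Jing=knight, Theo=knight, Kai=knave, Vik=knight, Ines's claim "Kai is a knave, or Jing is a knight" comes out true where it would need to be false.)
So Ines must be a knight, making "Kai is a knave, or Jing is a knight" true. Taking Ines=knight, Jing=knight, Theo=knight, Kai=knave, Vik=knight, each remaining statement checks out:
  Jing (knight): "Theo is a knight" — true. ✓
  Theo (knight): "at least one of the following is true: Ines is a knave; Jing is a knight" — true. ✓
  Kai (knave): "Theo is a knave" — false. ✓
  Vik (knight): "at least two of Ines, Jing, Theo, Kai, and Vik are knights" — true. ✓
This is the unique consistent assignment.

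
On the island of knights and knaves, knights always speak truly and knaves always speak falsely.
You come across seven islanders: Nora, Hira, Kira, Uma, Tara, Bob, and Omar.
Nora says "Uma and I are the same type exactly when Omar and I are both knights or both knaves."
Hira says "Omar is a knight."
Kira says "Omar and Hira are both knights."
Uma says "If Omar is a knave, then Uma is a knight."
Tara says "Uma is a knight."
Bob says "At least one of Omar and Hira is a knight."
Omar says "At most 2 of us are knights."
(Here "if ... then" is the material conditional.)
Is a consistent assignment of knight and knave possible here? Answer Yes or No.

No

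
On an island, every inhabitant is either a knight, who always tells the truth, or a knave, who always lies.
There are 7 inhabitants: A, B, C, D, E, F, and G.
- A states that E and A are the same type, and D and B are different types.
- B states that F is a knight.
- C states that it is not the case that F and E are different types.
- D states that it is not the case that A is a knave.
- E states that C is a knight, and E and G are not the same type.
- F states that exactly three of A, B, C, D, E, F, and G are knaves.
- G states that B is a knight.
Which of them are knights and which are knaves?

A is a knave, B is a knave, C is a knight, D is a knave, E is a knave, F is a knave, and G is a knave.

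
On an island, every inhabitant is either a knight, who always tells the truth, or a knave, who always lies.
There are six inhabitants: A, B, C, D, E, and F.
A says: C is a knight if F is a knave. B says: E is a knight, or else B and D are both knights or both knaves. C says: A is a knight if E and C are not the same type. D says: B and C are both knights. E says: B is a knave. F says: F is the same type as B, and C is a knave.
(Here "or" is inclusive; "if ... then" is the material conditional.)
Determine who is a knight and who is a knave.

Knights: A, B, C, and D. Knaves: E and F.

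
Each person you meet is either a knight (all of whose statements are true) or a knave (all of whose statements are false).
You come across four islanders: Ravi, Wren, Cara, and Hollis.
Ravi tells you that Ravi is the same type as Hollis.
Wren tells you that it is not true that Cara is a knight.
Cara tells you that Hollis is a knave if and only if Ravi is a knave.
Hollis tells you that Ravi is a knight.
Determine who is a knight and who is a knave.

Knights: Ravi, Cara, and Hollis. Knaves: Wren.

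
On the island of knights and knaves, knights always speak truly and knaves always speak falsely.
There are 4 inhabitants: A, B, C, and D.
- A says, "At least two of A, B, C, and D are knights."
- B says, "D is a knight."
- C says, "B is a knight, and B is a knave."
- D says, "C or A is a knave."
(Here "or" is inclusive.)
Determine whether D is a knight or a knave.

D is a knight.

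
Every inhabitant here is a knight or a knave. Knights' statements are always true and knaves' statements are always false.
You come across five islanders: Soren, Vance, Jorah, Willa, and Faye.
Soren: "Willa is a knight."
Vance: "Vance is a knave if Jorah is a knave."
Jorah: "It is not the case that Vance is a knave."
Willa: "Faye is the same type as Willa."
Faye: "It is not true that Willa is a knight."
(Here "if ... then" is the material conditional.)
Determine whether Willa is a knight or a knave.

Willa is a knave.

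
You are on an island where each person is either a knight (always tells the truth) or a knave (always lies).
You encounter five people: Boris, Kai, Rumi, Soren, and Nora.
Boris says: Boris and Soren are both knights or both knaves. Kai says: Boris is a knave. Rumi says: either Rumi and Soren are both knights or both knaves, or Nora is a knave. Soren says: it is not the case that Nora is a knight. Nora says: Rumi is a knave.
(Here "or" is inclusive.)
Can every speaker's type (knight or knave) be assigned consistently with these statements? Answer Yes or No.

Yes

One consistent assignment: Boris=knight, Kai=knave, Rumi=knight, Soren=knight, Nora=knave.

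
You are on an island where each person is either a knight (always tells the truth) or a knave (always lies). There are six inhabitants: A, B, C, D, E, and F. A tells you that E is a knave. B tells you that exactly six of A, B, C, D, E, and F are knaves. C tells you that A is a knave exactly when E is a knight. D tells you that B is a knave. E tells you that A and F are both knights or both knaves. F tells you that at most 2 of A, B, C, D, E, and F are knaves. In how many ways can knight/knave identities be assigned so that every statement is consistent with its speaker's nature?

2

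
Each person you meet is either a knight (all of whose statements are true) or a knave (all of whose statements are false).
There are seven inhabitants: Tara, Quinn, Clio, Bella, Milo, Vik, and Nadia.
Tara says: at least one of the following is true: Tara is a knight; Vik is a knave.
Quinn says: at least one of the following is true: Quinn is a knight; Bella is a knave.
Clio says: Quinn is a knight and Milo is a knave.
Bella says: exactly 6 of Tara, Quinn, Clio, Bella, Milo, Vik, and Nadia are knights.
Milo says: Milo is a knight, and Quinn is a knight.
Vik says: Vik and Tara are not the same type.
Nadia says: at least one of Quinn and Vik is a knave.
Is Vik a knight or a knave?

Vik is a knight.

Consistent assignments: {Tara=knave, Quinn=knight, Clio=knight, Bella=knave, Milo=knave, Vik=knight, Nadia=knave}; {Tara=knave, Quinn=knight, Clio=knave, Bella=knave, Milo=knight, Vik=knight, Nadia=knave}
In every consistent assignment, Vik is a knight.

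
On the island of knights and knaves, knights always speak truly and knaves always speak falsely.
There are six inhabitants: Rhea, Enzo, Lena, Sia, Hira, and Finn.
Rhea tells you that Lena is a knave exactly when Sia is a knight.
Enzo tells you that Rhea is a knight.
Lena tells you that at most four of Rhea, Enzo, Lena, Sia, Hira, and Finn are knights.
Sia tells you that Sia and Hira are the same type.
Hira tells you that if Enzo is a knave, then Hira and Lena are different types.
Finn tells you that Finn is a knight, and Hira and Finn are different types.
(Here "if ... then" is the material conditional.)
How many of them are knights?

4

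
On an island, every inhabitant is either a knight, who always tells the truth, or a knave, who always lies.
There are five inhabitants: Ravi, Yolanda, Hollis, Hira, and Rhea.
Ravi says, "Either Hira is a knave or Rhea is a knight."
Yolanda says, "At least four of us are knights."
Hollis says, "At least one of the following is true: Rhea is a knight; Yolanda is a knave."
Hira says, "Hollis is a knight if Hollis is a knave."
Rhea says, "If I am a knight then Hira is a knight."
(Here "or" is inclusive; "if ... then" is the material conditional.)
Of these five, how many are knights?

5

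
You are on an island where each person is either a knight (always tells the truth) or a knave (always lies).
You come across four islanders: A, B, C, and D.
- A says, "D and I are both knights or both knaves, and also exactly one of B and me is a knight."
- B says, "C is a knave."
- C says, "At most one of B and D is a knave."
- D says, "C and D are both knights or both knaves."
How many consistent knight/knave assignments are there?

2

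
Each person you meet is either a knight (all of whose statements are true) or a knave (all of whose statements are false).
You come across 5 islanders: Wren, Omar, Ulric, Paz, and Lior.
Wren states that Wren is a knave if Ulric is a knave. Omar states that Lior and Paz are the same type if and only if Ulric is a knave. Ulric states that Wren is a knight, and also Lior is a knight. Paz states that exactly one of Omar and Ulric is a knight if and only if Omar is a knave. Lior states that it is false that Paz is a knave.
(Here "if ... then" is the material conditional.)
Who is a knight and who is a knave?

Wren is a knight, so "Wren is a knave if Ulric is a knave" must be true — and it is.
Omar is a knave, and the claim "Lior and Paz are the same type if and only if Ulric is a knave" is indeed False.
Since Ulric is a knight, "Wren is a knight, and also Lior is a knight" needs to be true, which holds.
As a knight, Paz's statement "exactly one of Omar and Ulric is a knight if and only if Omar is a knave" should be true; it is.
Lior is a knight, and the claim "it is false that Paz is a knave" is indeed true.

Wren is a knight, Omar is a knave, Ulric is a knight, Paz is a knight, and Lior is a knight.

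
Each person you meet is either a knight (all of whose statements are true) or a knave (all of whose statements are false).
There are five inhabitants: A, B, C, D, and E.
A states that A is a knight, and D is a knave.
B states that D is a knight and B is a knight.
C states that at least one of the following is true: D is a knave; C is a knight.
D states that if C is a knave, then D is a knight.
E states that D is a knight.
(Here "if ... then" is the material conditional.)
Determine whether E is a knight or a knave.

E is a knight.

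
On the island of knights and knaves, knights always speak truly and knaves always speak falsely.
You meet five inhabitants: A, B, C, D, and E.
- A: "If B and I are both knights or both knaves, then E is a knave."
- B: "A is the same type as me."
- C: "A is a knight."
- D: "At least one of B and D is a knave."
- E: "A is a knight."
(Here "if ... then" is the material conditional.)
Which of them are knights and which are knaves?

A is a knight, B is a knave, C is a knight, D is a knight, and E is a knight.

A (knight): "if B and I are both knights or both knaves, then E is a knave" — true. ✓
B is a knave, so "A is the same type as me" must be false — and it is.
As a knight, C's statement "A is a knight" should be true; it is.
As a knight, D's statement "at least one of B and D is a knave" should be true; it is.
E (knight): "A is a knight" — true. ✓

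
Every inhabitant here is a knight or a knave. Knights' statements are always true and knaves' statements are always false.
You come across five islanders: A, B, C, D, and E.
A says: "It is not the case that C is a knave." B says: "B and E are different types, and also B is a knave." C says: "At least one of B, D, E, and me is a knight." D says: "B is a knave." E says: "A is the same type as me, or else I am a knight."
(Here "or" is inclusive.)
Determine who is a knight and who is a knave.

Knights: A, C, and D. Knaves: B and E.

Suppose A is a knave. Then A's statement "it is not the case that C is a knave" would have to be false. Checking the 16 ways to assign the others, none is consistent with every speaker.
(For instance, with B=knave, C=knight, D=knight, E=knave, A's claim "it is not the case that C is a knave" comes out true where it would need to be false.)
So A must be a knight, making "it is not the case that C is a knave" true. Taking A=knight, B=knave, C=knight, D=knight, E=knave, each remaining statement checks out:
  B (knave): "B and E are different types, and also B is a knave" — false. ✓
  C (knight): "at least one of B, D, E, and me is a knight" — true. ✓
  D (knight): "B is a knave" — true. ✓
  E (knave): "A is the same type as me, or else I am a knight" — false. ✓
This is the unique consistent assignment.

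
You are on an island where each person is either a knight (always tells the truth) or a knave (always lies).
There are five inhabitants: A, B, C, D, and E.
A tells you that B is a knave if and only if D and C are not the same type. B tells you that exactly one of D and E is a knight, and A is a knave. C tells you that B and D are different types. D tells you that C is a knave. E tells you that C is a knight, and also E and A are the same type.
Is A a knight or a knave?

A is a knave.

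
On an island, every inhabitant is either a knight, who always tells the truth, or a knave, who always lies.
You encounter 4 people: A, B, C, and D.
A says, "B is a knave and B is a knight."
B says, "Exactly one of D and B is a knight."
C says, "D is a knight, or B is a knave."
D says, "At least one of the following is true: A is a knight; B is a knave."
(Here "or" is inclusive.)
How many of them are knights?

1

The unique consistent assignment is A=knave, B=knight, C=knave, D=knave.
That has 1 knight.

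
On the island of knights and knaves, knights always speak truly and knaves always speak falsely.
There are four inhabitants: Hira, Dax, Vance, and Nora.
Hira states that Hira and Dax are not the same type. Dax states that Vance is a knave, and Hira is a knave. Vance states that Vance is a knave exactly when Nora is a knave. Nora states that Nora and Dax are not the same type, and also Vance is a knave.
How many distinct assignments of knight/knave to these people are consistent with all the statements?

1

Consistent assignments:
  Hira=knight, Dax=knave, Vance=knave, Nora=knight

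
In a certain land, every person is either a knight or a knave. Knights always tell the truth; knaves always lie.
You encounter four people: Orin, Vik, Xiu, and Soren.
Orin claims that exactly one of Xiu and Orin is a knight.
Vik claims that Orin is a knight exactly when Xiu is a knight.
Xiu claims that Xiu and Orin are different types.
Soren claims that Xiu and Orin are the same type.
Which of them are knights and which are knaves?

Orin is a knave, Vik is a knight, Xiu is a knave, and Soren is a knight.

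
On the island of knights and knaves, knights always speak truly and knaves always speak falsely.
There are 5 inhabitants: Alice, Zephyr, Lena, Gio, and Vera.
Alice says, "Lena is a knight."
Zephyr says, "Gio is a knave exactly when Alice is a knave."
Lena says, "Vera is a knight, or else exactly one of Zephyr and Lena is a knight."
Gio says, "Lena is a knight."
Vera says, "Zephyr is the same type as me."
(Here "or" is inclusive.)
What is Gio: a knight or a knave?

Consistent assignments: {Alice=knight, Zephyr=knight, Lena=knight, Gio=knight, Vera=knight}
In every consistent assignment, Gio is a knight.

Gio is a knight.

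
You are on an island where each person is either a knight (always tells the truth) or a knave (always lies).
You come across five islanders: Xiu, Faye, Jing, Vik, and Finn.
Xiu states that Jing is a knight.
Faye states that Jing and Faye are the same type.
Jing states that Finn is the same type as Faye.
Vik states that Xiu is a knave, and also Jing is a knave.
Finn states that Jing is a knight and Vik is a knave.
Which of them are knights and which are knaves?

Xiu is a knight, Faye is a knight, Jing is a knight, Vik is a knave, and Finn is a knight.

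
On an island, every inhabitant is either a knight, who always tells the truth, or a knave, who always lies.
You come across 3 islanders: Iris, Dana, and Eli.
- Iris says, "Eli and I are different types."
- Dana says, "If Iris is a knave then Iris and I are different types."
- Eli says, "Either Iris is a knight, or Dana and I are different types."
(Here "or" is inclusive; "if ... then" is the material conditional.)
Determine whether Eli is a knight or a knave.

Eli is a knave.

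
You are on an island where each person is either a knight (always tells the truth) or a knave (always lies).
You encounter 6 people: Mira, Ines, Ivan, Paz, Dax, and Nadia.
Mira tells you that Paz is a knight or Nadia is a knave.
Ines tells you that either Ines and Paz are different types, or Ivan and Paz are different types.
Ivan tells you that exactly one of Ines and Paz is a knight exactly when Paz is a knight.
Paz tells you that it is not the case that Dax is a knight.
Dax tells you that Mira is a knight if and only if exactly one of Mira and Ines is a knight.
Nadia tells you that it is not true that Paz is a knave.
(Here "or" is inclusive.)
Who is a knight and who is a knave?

Mira is a knight, Ines is a knight, Ivan is a knave, Paz is a knight, Dax is a knave, and Nadia is a knight.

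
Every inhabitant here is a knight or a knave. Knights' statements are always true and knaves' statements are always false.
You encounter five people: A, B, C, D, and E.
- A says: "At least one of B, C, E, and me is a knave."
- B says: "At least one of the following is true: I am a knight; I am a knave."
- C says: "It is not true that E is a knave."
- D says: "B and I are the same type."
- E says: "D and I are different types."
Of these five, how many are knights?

The unique consistent assignment is A=knight, B=knight, C=knave, D=knave, E=knave.
That has 2 knights.

2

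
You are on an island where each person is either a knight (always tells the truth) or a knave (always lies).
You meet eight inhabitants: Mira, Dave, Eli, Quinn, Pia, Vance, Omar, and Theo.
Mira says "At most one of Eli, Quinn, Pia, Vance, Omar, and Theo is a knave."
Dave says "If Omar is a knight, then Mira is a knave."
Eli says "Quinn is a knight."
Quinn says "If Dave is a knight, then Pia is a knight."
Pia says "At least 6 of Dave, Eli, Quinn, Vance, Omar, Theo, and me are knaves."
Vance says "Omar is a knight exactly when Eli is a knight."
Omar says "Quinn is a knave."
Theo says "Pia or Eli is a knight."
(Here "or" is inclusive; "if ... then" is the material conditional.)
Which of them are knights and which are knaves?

As a knave, Mira's statement "at most one of Eli, Quinn, Pia, Vance, Omar, and Theo is a knave" should be false; it is.
As a knight, Dave's statement "if Omar is a knight, then Mira is a knave" should be true; it is.
Eli is a knave; "Quinn is a knight" is false, as required.
Quinn is a knave, so "if Dave is a knight, then Pia is a knight" must be false — and it is.
Pia is a knave; "at least 6 of Dave, Eli, Quinn, Vance, Omar, Theo, and me are knaves" is false, as required.
Vance is a knave; "Omar is a knight exactly when Eli is a knight" is false, as required.
Omar is a knight, and the claim "Quinn is a knave" is indeed true.
Theo is a knave, and the claim "Pia or Eli is a knight" is indeed false.

Knights: Dave and Omar. Knaves: Mira, Eli, Quinn, Pia, Vance, and Theo.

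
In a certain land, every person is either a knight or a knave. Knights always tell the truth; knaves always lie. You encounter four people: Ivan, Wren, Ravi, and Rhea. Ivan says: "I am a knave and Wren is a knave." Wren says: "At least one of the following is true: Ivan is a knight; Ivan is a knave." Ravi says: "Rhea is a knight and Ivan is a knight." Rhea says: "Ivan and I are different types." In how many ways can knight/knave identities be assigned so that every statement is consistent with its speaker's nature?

Consistent assignments:
  Ivan=knave, Wren=knight, Ravi=knave, Rhea=knight
  Ivan=knave, Wren=knight, Ravi=knave, Rhea=knave

2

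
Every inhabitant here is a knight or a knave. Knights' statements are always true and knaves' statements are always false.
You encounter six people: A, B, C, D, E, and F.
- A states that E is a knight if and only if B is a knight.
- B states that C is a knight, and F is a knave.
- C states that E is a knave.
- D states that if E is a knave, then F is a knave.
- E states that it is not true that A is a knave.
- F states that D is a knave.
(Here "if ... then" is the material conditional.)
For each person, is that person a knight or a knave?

Knights: B, C, and D. Knaves: A, E, and F.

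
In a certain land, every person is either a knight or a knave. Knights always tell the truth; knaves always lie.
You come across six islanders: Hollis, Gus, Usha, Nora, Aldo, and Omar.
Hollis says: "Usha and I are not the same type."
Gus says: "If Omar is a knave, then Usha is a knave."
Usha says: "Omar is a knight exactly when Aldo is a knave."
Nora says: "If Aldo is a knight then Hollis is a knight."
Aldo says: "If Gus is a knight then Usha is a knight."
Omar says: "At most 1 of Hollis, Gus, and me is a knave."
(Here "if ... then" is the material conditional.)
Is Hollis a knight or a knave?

Consistent assignments: {Hollis=knave, Gus=knight, Usha=knave, Nora=knight, Aldo=knave, Omar=knave}
In every consistent assignment, Hollis is a knave.

Hollis is a knave.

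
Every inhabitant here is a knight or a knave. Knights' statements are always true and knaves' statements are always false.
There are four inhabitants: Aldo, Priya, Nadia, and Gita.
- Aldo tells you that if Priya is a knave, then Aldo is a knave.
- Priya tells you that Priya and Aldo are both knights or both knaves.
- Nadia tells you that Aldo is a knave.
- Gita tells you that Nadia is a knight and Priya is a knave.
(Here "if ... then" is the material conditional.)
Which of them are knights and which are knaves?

Knights: Aldo and Priya. Knaves: Nadia and Gita.

Aldo is a knight, and the claim "if Priya is a knave, then Aldo is a knave" is indeed True.
Priya is a knight; "Priya and Aldo are both knights or both knaves" is True, as required.
Nadia is a knave, so "Aldo is a knave" must be false — and it is.
Gita (knave): "Nadia is a knight and Priya is a knave" — false. ✓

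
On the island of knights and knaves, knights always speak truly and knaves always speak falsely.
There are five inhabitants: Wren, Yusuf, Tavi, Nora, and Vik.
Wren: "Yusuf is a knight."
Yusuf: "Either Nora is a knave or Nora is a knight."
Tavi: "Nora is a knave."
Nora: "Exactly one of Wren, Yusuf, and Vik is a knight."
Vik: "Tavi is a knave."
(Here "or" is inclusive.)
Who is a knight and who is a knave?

Knights: Wren, Yusuf, and Tavi. Knaves: Nora and Vik.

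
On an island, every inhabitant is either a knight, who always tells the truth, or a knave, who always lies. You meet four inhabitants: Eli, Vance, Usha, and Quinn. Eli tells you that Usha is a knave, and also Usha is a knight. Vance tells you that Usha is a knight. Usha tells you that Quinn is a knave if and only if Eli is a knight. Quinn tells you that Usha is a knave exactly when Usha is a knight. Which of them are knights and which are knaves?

Suppose Eli is a knight. Then Eli's statement "Usha is a knave, and also Usha is a knight" would have to be true. Checking the 8 ways to assign the others, none is consistent with every speaker.
(For instance, with Vance=knave, Usha=knave, Quinn=knave, Eli's claim "Usha is a knave, and also Usha is a knight" comes out false where it would need to be true.)
So Eli must be a knave, making "Usha is a knave, and also Usha is a knight" false. Taking Eli=knave, Vance=knave, Usha=knave, Quinn=knave, each remaining statement checks out:
  Vance (knave): "Usha is a knight" — false. ✓
  Usha (knave): "Quinn is a knave if and only if Eli is a knight" — false. ✓
  Quinn (knave): "Usha is a knave exactly when Usha is a knight" — false. ✓
This is the unique consistent assignment.

Knights: none. Knaves: Eli, Vance, Usha, and Quinn.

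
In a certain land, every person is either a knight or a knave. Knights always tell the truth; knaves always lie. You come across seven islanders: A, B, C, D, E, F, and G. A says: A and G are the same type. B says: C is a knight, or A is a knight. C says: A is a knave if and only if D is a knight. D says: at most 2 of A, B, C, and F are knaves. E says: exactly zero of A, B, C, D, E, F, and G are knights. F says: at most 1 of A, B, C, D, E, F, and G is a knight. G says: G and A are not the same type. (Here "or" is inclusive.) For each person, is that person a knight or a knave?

Knights: B, C, D, and G. Knaves: A, E, and F.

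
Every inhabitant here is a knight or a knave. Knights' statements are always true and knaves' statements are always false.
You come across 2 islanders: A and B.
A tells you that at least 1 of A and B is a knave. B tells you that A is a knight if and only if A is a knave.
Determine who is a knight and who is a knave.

A is a knight and B is a knave.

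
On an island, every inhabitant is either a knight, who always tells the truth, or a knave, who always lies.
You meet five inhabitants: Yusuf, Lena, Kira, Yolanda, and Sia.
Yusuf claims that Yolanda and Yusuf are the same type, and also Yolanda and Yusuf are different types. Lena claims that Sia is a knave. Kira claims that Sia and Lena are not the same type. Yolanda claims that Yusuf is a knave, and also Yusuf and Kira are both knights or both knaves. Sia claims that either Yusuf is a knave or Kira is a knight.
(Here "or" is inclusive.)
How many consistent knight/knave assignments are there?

1

Consistent assignments:
  Yusuf=knave, Lena=knave, Kira=knight, Yolanda=knave, Sia=knight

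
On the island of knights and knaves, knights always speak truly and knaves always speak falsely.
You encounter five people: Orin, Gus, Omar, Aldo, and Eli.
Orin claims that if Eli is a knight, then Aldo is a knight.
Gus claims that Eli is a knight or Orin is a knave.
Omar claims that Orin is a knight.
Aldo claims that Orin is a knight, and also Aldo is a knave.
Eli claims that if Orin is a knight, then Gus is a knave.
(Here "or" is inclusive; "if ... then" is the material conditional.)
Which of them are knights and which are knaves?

Suppose Orin is a knight. Then Orin's statement "if Eli is a knight, then Aldo is a knight" would have to be true. Checking the 16 ways to assign the others, none is consistent with every speaker.
(For instance, with Gus=knight, Omar=knave, Aldo=knave, Eli=knight, Orin's claim "if Eli is a knight, then Aldo is a knight" comes out false where it would need to be true.)
So Orin must be a knave, making "if Eli is a knight, then Aldo is a knight" false. Taking Orin=knave, Gus=knight, Omar=knave, Aldo=knave, Eli=knight, each remaining statement checks out:
  Gus (knight): "Eli is a knight or Orin is a knave" — true. ✓
  Omar (knave): "Orin is a knight" — false. ✓
  Aldo (knave): "Orin is a knight, and also Aldo is a knave" — false. ✓
  Eli (knight): "if Orin is a knight, then Gus is a knave" — true. ✓
This is the unique consistent assignment.

Knights: Gus and Eli. Knaves: Orin, Omar, and Aldo.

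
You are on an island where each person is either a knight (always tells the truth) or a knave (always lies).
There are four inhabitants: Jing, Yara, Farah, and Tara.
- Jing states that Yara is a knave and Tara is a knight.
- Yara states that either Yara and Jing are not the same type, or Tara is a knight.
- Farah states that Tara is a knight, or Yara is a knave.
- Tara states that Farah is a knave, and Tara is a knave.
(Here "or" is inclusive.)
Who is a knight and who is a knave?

Jing is a knave, Yara is a knave, Farah is a knight, and Tara is a knave.

Since Jing is a knave, "Yara is a knave and Tara is a knight" needs to be false, which holds.
As a knave, Yara's statement "either Yara and Jing are not the same type, or Tara is a knight" should be false; it is.
Farah (knight): "Tara is a knight, or Yara is a knave" — true. ✓
Tara is a knave, so "Farah is a knave, and Tara is a knave" must be false — and it is.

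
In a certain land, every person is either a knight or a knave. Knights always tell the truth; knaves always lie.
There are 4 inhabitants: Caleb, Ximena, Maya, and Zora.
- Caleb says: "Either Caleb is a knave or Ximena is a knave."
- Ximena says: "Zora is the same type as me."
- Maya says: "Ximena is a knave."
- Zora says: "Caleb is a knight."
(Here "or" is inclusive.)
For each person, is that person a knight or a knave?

Caleb is a knight; "either Caleb is a knave or Ximena is a knave" is True, as required.
Ximena is a knave, so "Zora is the same type as me" must be false — and it is.
Maya is a knight, so "Ximena is a knave" must be True — and it is.
Zora is a knight, and the claim "Caleb is a knight" is indeed True.

Caleb is a knight, Ximena is a knave, Maya is a knight, and Zora is a knight.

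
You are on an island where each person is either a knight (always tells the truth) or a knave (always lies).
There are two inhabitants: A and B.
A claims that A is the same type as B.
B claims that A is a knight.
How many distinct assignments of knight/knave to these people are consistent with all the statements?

1

Consistent assignments:
  A=knight, B=knight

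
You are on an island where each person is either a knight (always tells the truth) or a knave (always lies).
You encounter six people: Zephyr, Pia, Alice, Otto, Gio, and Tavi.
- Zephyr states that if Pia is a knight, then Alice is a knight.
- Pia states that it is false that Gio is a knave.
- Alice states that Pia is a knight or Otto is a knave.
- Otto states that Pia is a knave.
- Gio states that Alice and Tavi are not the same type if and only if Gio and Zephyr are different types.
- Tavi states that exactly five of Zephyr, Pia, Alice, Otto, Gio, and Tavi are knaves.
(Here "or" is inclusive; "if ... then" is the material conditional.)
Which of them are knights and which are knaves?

Zephyr is a knight, and the claim "if Pia is a knight, then Alice is a knight" is indeed true.
Pia (knave): "it is false that Gio is a knave" — false. ✓
Alice (knave): "Pia is a knight or Otto is a knave" — false. ✓
Otto is a knight, and the claim "Pia is a knave" is indeed true.
Gio is a knave; "Alice and Tavi are not the same type if and only if Gio and Zephyr are different types" is false, as required.
Since Tavi is a knave, "exactly five of Zephyr, Pia, Alice, Otto, Gio, and Tavi are knaves" needs to be false, which holds.

Zephyr is a knight, Pia is a knave, Alice is a knave, Otto is a knight, Gio is a knave, and Tavi is a knave.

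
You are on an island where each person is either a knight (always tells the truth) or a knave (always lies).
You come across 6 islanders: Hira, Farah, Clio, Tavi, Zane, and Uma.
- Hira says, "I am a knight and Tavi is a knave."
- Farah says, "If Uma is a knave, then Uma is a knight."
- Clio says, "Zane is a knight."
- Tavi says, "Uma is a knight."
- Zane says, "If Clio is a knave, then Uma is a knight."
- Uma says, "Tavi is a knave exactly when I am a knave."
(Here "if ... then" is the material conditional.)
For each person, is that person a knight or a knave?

Hira is a knave, and the claim "I am a knight and Tavi is a knave" is indeed false.
Farah (knight): "if Uma is a knave, then Uma is a knight" — True. ✓
Clio is a knight, and the claim "Zane is a knight" is indeed True.
Tavi is a knight, so "Uma is a knight" must be True — and it is.
As a knight, Zane's statement "if Clio is a knave, then Uma is a knight" should be True; it is.
Uma (knight): "Tavi is a knave exactly when I am a knave" — True. ✓

Knights: Farah, Clio, Tavi, Zane, and Uma. Knaves: Hira.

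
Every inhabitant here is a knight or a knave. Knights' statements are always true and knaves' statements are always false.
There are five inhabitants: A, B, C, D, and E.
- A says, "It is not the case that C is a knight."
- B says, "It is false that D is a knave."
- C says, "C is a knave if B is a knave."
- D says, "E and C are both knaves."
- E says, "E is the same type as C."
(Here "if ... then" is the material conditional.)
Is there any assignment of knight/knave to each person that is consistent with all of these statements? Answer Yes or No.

No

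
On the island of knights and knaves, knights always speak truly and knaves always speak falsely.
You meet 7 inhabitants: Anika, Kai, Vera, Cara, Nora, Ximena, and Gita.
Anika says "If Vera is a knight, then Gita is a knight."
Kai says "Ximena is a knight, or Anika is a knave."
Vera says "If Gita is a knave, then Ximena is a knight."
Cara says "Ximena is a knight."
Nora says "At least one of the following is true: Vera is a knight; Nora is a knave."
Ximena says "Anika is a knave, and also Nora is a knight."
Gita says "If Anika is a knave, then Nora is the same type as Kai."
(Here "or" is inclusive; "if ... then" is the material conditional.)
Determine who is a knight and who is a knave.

Anika is a knight, Kai is a knave, Vera is a knight, Cara is a knave, Nora is a knight, Ximena is a knave, and Gita is a knight.

Anika is a knight; "if Vera is a knight, then Gita is a knight" is true, as required.
Since Kai is a knave, "Ximena is a knight, or Anika is a knave" needs to be false, which holds.
As a knight, Vera's statement "if Gita is a knave, then Ximena is a knight" should be true; it is.
As a knave, Cara's statement "Ximena is a knight" should be false; it is.
Nora is a knight, so "at least one of the following is true: Vera is a knight; Nora is a knave" must be true — and it is.
As a knave, Ximena's statement "Anika is a knave, and also Nora is a knight" should be false; it is.
Since Gita is a knight, "if Anika is a knave, then Nora is the same type as Kai" needs to be true, which holds.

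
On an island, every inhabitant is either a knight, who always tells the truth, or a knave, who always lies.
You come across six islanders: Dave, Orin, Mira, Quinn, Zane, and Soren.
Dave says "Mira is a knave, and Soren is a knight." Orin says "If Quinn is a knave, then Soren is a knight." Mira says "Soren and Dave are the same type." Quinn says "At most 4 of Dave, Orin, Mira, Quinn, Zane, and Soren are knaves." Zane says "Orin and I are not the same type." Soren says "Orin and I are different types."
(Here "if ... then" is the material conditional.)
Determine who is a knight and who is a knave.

Knights: Mira. Knaves: Dave, Orin, Quinn, Zane, and Soren.

Dave (knave): "Mira is a knave, and Soren is a knight" — False. ✓
Orin is a knave, and the claim "if Quinn is a knave, then Soren is a knight" is indeed False.
Mira is a knight, and the claim "Soren and Dave are the same type" is indeed true.
As a knave, Quinn's statement "at most 4 of Dave, Orin, Mira, Quinn, Zane, and Soren are knaves" should be False; it is.
Zane is a knave; "Orin and I are not the same type" is False, as required.
As a knave, Soren's statement "Orin and I are different types" should be False; it is.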